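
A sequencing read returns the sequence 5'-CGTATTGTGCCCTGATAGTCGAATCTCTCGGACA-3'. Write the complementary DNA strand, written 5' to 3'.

5'-TGTCCGAGAGATTCGACTATCAGGGCACAATACG-3'

The complement of CGTATTGTGCCCTGATAGTCGAATCTCTCGGACA is GCATAACACGGGACTATCAGCTTAGAGAGCCTGT (A↔T, G↔C). DNA strands are antiparallel, so the complementary strand runs 3'→5'; reversing gives the 5'→3' form.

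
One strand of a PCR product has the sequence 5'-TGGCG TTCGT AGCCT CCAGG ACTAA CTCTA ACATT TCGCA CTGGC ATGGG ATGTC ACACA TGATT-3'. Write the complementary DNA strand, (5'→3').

The complement of TGGCGTTCGTAGCCTCCAGGACTAACTCTAACATTTCGCACTGGCATGGGATGTCACACATGATT is ACCGCAAGCATCGGAGGTCCTGATTGAGATTGTAAAGCGTGACCGTACCCTACAGTGTGTACTAA (A↔T, G↔C). DNA strands are antiparallel, so the complementary strand runs 3'→5'; reversing gives the 5'→3' form.

5'-AATCATGTGTGACATCCCATGCCAGTGCGAAATGTTAGAGTTAGTCCTGGAGGCTACGAACGCCA-3'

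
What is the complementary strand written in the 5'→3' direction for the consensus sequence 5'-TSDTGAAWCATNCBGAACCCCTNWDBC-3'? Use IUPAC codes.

Standard pairs A↔T, G↔C; ambiguity codes pair W↔W, S↔S, B↔V, D↔H, N↔N. Complement (ASHACTTWGTANGVCTTGGGGANWHVG), then reverse for 5'→3'.

5'-GVHWNAGGGGTTCVGNATGWTTCAHSA-3'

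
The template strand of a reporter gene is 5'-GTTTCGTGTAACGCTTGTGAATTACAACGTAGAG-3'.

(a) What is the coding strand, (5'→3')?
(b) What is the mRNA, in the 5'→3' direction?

(a) The coding strand is the reverse complement of the template: complement CAAAGCACATTGCGAACACTTAATGTTGCATCTC, then reverse.
(b) mRNA has the coding-strand sequence with T→U.

(a) 5'-CTCTACGTTGTAATTCACAAGCGTTACACGAAAC-3'
(b) 5'-CUCUACGUUGUAAUUCACAAGCGUUACACGAAAC-3'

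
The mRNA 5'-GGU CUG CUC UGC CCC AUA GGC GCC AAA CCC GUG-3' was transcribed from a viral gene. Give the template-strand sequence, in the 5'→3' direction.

5'-CACGGGTTTGGCGCCTATGGGGCAGAGCAGACC-3'

Replace U with T to get the coding DNA strand: GGTCTGCTCTGCCCCATAGGCGCCAAACCCGTG. The template strand is its reverse complement (complement CCAGACGAGACGGGGTATCCGCGGTTTGGGCAC, then reverse).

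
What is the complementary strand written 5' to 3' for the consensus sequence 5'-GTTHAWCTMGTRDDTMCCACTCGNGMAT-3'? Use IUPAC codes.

5'-ATKCNCGAGTGGKAHHYACKAGWTDAAC-3'

Standard pairs A↔T, G↔C; ambiguity codes pair R↔Y, M↔K, W↔W, D↔H, N↔N. Complement (CAADTWGAKCAYHHAKGGTGAGCNCKTA), then reverse for 5'→3'.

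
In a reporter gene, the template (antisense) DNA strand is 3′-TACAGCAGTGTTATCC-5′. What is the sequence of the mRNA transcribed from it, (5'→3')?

5'-AUGUCGUCACAAUAGG-3'

Reading the template 3'→5' as shown, RNA polymerase pairs each base (A→U, T→A, G↔C) to build mRNA 5'→3' directly.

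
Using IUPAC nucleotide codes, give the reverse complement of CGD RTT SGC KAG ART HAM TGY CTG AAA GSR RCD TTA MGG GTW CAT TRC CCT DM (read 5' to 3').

5'-KHAGGGYAATGWACCCKTAAHGYYSCTTTCAGRCAKTDAYTCTMGCSAAYHCG-3'

Standard pairs A↔T, G↔C; ambiguity codes pair R↔Y, M↔K, W↔W, S↔S, D↔H. Complement (GCHYAASCGMTCTYADTKACRGACTTTCSYYGHAATKCCCAWGTAAYGGGAHK), then reverse for 5'→3'.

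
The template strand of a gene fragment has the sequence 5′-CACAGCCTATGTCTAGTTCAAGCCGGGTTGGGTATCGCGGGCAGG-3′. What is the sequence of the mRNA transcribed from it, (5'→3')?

5'-CCUGCCCGCGAUACCCAACCCGGCUUGAACUAGACAUAGGCUGUG-3'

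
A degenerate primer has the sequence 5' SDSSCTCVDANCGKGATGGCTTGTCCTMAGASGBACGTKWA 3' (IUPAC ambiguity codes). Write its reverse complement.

5′-TWMACGTVCSTCTKAGGACAAGCCATCMCGNTHBGAGSSHS-3′

Standard pairs A↔T, G↔C; ambiguity codes pair M↔K, W↔W, S↔S, B↔V, D↔H, N↔N. Complement (SHSSGAGBHTNGCMCTACCGAACAGGAKTCTSCVTGCAMWT), then reverse for 5'→3'.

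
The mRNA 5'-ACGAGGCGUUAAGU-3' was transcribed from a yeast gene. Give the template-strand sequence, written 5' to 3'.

5'-ACTTAACGCCTCGT-3'

Replace U with T to get the coding DNA strand: ACGAGGCGTTAAGT. The template strand is its reverse complement (complement TGCTCCGCAATTCA, then reverse).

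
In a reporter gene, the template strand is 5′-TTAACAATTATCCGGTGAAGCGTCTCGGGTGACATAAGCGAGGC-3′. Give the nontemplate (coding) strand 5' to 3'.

The coding strand is complementary and antiparallel to the template: take the complement (A↔T, G↔C) and reverse.

5'-GCCTCGCTTATGTCACCCGAGACGCTTCACCGGATAATTGTTAA-3'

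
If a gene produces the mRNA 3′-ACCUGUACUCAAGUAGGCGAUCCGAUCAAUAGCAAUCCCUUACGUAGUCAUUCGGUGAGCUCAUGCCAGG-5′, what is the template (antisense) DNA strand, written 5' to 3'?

5'-TGGACATGAGTTCATCCGCTAGGCTAGTTATCGTTAGGGAATGCATCAGTAAGCCACTCGAGTACGGTCC-3'

Written 5'→3' the mRNA is GGACCGUACUCGAGUGGCUUACUGAUGCAUUCCCUAACGAUAACUAGCCUAGCGGAUGAACUCAUGUCCA, so the coding DNA strand is GGACCGTACTCGAGTGGCTTACTGATGCATTCCCTAACGATAACTAGCCTAGCGGATGAACTCATGTCCA. The template is its reverse complement.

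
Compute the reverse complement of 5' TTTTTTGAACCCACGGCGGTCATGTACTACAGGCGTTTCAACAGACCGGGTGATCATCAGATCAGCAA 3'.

5'-TTGCTGATCTGATGATCACCCGGTCTGTTGAAACGCCTGTAGTACATGACCGCCGTGGGTTCAAAAAA-3'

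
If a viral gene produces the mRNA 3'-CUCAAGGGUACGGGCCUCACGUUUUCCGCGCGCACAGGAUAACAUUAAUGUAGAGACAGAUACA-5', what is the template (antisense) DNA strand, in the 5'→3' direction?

Written 5'→3' the mRNA is ACAUAGACAGAGAUGUAAUUACAAUAGGACACGCGCGCCUUUUGCACUCCGGGCAUGGGAACUC, so the coding DNA strand is ACATAGACAGAGATGTAATTACAATAGGACACGCGCGCCTTTTGCACTCCGGGCATGGGAACTC. The template is its reverse complement.

5'-GAGTTCCCATGCCCGGAGTGCAAAAGGCGCGCGTGTCCTATTGTAATTACATCTCTGTCTATGT-3'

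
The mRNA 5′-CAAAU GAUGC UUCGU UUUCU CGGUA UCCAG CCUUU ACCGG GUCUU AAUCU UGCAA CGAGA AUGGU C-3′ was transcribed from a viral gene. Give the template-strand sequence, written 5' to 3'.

5'-GACCATTCTCGTTGCAAGATTAAGACCCGGTAAAGGCTGGATACCGAGAAAACGAAGCATCATTTG-3'

Replace U with T to get the coding DNA strand: CAAATGATGCTTCGTTTTCTCGGTATCCAGCCTTTACCGGGTCTTAATCTTGCAACGAGAATGGTC. The template strand is its reverse complement (complement GTTTACTACGAAGCAAAAGAGCCATAGGTCGGAAATGGCCCAGAATTAGAACGTTGCTCTTACCAG, then reverse).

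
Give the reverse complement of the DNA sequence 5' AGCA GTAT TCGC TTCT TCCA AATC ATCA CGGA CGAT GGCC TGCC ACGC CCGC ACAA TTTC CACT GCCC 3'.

Complement each base (A↔T, G↔C): TCGTCATAAGCGAAGAAGGTTTAGTAGTGCCTGCTACCGGACGGTGCGGGCGTGTTAAAGGTGACGGG. Then reverse.

5'-GGGCAGTGGAAATTGTGCGGGCGTGGCAGGCCATCGTCCGTGATGATTTGGAAGAAGCGAATACTGCT-3'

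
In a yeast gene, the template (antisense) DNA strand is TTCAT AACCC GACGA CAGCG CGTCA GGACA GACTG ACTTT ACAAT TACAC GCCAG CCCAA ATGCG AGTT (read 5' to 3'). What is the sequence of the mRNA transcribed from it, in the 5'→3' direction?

5'-AACUCGCAUUUGGGCUGGCGUGUAAUUGUAAAGUCAGUCUGUCCUGACGCGCUGUCGUCGGGUUAUGAA-3'

The mRNA has the sequence of the coding strand (reverse complement of the template) with T→U. Reverse complement of TTCATAACCCGACGACAGCGCGTCAGGACAGACTGACTTTACAATTACACGCCAGCCCAAATGCGAGTT is AACTCGCATTTGGGCTGGCGTGTAATTGTAAAGTCAGTCTGTCCTGACGCGCTGTCGTCGGGTTATGAA; then T→U.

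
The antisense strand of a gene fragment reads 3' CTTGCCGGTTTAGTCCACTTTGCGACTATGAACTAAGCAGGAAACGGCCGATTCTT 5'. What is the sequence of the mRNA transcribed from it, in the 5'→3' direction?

Reading the template 3'→5' as shown, RNA polymerase pairs each base (A→U, T→A, G↔C) to build mRNA 5'→3' directly.

5'-GAACGGCCAAAUCAGGUGAAACGCUGAUACUUGAUUCGUCCUUUGCCGGCUAAGAA-3'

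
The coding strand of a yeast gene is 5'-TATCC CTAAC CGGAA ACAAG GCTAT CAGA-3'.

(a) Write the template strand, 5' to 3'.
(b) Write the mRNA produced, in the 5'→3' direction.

(a) 5'-TCTGATAGCCTTGTTTCCGGTTAGGGATA-3'
(b) 5'-UAUCCCUAACCGGAAACAAGGCUAUCAGA-3'

(a) The template strand is the reverse complement of the coding strand: complement ATAGGGATTGGCCTTTGTTCCGATAGTCT, then reverse.
(b) mRNA matches the coding strand with T→U.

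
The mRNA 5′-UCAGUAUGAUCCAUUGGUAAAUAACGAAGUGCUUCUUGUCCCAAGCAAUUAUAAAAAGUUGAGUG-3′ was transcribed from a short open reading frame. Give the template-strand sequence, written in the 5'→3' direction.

Replace U with T to get the coding DNA strand: TCAGTATGATCCATTGGTAAATAACGAAGTGCTTCTTGTCCCAAGCAATTATAAAAAGTTGAGTG. The template strand is its reverse complement (complement AGTCATACTAGGTAACCATTTATTGCTTCACGAAGAACAGGGTTCGTTAATATTTTTCAACTCAC, then reverse).

5'-CACTCAACTTTTTATAATTGCTTGGGACAAGAAGCACTTCGTTATTTACCAATGGATCATACTGA-3'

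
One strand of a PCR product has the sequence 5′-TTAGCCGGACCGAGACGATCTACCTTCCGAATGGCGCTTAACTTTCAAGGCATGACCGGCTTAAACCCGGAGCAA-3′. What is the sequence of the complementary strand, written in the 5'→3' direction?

5'-TTGCTCCGGGTTTAAGCCGGTCATGCCTTGAAAGTTAAGCGCCATTCGGAAGGTAGATCGTCTCGGTCCGGCTAA-3'

Pairing A↔T and G↔C gives AATCGGCCTGGCTCTGCTAGATGGAAGGCTTACCGCGAATTGAAAGTTCCGTACTGGCCGAATTTGGGCCTCGTT, running 3'→5'. Reverse for the 5'→3' convention.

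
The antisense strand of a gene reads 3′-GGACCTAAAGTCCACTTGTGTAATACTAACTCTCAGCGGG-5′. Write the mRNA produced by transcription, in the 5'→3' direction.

5'-CCUGGAUUUCAGGUGAACACAUUAUGAUUGAGAGUCGCCC-3'

Reading the template 3'→5' as shown, RNA polymerase pairs each base (A→U, T→A, G↔C) to build mRNA 5'→3' directly.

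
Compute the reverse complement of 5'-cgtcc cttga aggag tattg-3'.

5'-CAATACTCCTTCAAGGGACG-3'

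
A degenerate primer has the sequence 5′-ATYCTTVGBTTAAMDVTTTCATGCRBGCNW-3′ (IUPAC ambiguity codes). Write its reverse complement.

5′-WNGCVYGCATGAAABHKTTAAVCBAAGRAT-3′

Standard pairs A↔T, G↔C; ambiguity codes pair R↔Y, M↔K, W↔W, B↔V, D↔H, N↔N. Complement (TARGAABCVAATTKHBAAAGTACGYVCGNW), then reverse for 5'→3'.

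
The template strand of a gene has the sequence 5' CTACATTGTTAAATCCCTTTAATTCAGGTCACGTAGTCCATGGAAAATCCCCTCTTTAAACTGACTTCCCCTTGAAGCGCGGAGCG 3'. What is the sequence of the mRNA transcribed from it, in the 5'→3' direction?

RNA polymerase reads the template 3'→5' and synthesizes mRNA 5'→3' by base-pairing (A→U, T→A, G↔C). The complement of the template is GATGTAACAATTTAGGGAAATTAAGTCCAGTGCATCAGGTACCTTTTAGGGGAGAAATTTGACTGAAGGGGAACTTCGCGCCTCGC; antiparallel, so 5'→3' the coding strand is CGCTCCGCGCTTCAAGGGGAAGTCAGTTTAAAGAGGGGATTTTCCATGGACTACGTGACCTGAATTAAAGGGATTTAACAATGTAG. Replace T with U for the mRNA.

5'-CGCUCCGCGCUUCAAGGGGAAGUCAGUUUAAAGAGGGGAUUUUCCAUGGACUACGUGACCUGAAUUAAAGGGAUUUAACAAUGUAG-3'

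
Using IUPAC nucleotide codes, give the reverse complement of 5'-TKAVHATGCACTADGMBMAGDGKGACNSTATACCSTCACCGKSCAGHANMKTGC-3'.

Standard pairs A↔T, G↔C; ambiguity codes pair M↔K, S↔S, B↔V, D↔H, N↔N. Complement (AMTBDTACGTGATHCKVKTCHCMCTGNSATATGGSAGTGGCMSGTCDTNKMACG), then reverse for 5'→3'.

5'-GCAMKNTDCTGSMCGGTGASGGTATASNGTCMCHCTKVKCHTAGTGCATDBTMA-3'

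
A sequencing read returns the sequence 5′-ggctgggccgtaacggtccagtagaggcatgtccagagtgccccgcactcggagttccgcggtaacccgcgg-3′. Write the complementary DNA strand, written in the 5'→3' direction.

5'-CCGCGGGTTACCGCGGAACTCCGAGTGCGGGGCACTCTGGACATGCCTCTACTGGACCGTTACGGCCCAGCC-3'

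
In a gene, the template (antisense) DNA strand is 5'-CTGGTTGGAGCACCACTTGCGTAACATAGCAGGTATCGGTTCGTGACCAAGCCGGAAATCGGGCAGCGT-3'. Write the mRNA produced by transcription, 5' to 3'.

The mRNA has the sequence of the coding strand (reverse complement of the template) with T→U. Reverse complement of CTGGTTGGAGCACCACTTGCGTAACATAGCAGGTATCGGTTCGTGACCAAGCCGGAAATCGGGCAGCGT is ACGCTGCCCGATTTCCGGCTTGGTCACGAACCGATACCTGCTATGTTACGCAAGTGGTGCTCCAACCAG; then T→U.

5'-ACGCUGCCCGAUUUCCGGCUUGGUCACGAACCGAUACCUGCUAUGUUACGCAAGUGGUGCUCCAACCAG-3'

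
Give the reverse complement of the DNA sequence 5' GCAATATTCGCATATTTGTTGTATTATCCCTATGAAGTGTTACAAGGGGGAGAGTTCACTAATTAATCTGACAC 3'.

5'-GTGTCAGATTAATTAGTGAACTCTCCCCCTTGTAACACTTCATAGGGATAATACAACAAATATGCGAATATTGC-3'

Reading the sequence 3'→5' and pairing each base (A↔T, G↔C) gives the reverse complement directly.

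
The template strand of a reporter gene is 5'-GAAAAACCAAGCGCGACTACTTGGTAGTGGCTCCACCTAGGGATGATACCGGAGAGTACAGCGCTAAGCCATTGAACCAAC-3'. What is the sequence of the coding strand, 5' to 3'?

The coding strand is complementary and antiparallel to the template: take the complement (A↔T, G↔C) and reverse.

5'-GTTGGTTCAATGGCTTAGCGCTGTACTCTCCGGTATCATCCCTAGGTGGAGCCACTACCAAGTAGTCGCGCTTGGTTTTTC-3'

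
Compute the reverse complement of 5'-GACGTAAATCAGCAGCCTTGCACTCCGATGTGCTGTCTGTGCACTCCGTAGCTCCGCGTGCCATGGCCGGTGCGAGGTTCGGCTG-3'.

5'-CAGCCGAACCTCGCACCGGCCATGGCACGCGGAGCTACGGAGTGCACAGACAGCACATCGGAGTGCAAGGCTGCTGATTTACGTC-3'

Complement each base (A↔T, G↔C): CTGCATTTAGTCGTCGGAACGTGAGGCTACACGACAGACACGTGAGGCATCGAGGCGCACGGTACCGGCCACGCTCCAAGCCGAC. Then reverse.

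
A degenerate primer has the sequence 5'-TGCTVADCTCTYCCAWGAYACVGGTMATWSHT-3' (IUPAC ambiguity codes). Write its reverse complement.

Standard pairs A↔T, G↔C; ambiguity codes pair Y↔R, M↔K, W↔W, S↔S, D↔H, V↔B. Complement (ACGABTHGAGARGGTWCTRTGBCCAKTAWSDA), then reverse for 5'→3'.

5'-ADSWATKACCBGTRTCWTGGRAGAGHTBAGCA-3'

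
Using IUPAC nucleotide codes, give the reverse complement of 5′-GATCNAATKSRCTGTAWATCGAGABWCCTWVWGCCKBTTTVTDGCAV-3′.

5'-BTGCHABAAAVMGGCWBWAGGWVTCTCGATWTACAGYSMATTNGATC-3'

Standard pairs A↔T, G↔C; ambiguity codes pair R↔Y, K↔M, W↔W, S↔S, B↔V, D↔H, N↔N. Complement (CTAGNTTAMSYGACATWTAGCTCTVWGGAWBWCGGMVAAABAHCGTB), then reverse for 5'→3'.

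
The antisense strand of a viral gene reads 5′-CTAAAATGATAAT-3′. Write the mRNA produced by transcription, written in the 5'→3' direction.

5′-AUUAUCAUUUUAG-3′

RNA polymerase reads the template 3'→5' and synthesizes mRNA 5'→3' by base-pairing (A→U, T→A, G↔C). The complement of the template is GATTTTACTATTA; antiparallel, so 5'→3' the coding strand is ATTATCATTTTAG. Replace T with U for the mRNA.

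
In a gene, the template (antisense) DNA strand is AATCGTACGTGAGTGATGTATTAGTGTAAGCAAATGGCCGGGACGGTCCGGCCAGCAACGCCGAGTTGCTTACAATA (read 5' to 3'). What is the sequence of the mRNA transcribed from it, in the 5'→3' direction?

RNA polymerase reads the template 3'→5' and synthesizes mRNA 5'→3' by base-pairing (A→U, T→A, G↔C). The complement of the template is TTAGCATGCACTCACTACATAATCACATTCGTTTACCGGCCCTGCCAGGCCGGTCGTTGCGGCTCAACGAATGTTAT; antiparallel, so 5'→3' the coding strand is TATTGTAAGCAACTCGGCGTTGCTGGCCGGACCGTCCCGGCCATTTGCTTACACTAATACATCACTCACGTACGATT. Replace T with U for the mRNA.

5′-UAUUGUAAGCAACUCGGCGUUGCUGGCCGGACCGUCCCGGCCAUUUGCUUACACUAAUACAUCACUCACGUACGAUU-3′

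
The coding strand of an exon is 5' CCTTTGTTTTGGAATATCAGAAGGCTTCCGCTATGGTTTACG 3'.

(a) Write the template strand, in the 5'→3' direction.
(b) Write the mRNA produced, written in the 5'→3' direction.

(a) 5'-CGTAAACCATAGCGGAAGCCTTCTGATATTCCAAAACAAAGG-3'
(b) 5'-CCUUUGUUUUGGAAUAUCAGAAGGCUUCCGCUAUGGUUUACG-3'

(a) The template strand is the reverse complement of the coding strand: complement GGAAACAAAACCTTATAGTCTTCCGAAGGCGATACCAAATGC, then reverse.
(b) mRNA matches the coding strand with T→U.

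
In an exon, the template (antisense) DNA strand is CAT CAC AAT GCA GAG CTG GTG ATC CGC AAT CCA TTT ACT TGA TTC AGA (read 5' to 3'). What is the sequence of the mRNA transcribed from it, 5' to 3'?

5'-UCUGAAUCAAGUAAAUGGAUUGCGGAUCACCAGCUCUGCAUUGUGAUG-3'

RNA polymerase reads the template 3'→5' and synthesizes mRNA 5'→3' by base-pairing (A→U, T→A, G↔C). The complement of the template is GTAGTGTTACGTCTCGACCACTAGGCGTTAGGTAAATGAACTAAGTCT; antiparallel, so 5'→3' the coding strand is TCTGAATCAAGTAAATGGATTGCGGATCACCAGCTCTGCATTGTGATG. Replace T with U for the mRNA.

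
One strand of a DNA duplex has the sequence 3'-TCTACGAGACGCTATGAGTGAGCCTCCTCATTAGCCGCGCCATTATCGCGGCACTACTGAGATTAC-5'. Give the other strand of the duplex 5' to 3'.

The strand is given 3'→5', so its complement runs 5'→3' in the same left-to-right order: pair each base A↔T, G↔C.

5′-AGATGCTCTGCGATACTCACTCGGAGGAGTAATCGGCGCGGTAATAGCGCCGTGATGACTCTAATG-3′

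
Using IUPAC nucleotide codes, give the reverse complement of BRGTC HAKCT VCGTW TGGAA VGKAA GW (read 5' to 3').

5′-WCTTMCBTTCCAWACGBAGMTDGACYV-3′

Standard pairs A↔T, G↔C; ambiguity codes pair R↔Y, K↔M, W↔W, B↔V, H↔D. Complement (VYCAGDTMGABGCAWACCTTBCMTTCW), then reverse for 5'→3'.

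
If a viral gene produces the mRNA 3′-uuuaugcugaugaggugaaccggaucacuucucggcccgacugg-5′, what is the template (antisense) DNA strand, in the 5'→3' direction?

5'-AAATACGACTACTCCACTTGGCCTAGTGAAGAGCCGGGCTGACC-3'

Written 5'→3' the mRNA is GGUCAGCCCGGCUCUUCACUAGGCCAAGUGGAGUAGUCGUAUUU, so the coding DNA strand is GGTCAGCCCGGCTCTTCACTAGGCCAAGTGGAGTAGTCGTATTT. The template is its reverse complement.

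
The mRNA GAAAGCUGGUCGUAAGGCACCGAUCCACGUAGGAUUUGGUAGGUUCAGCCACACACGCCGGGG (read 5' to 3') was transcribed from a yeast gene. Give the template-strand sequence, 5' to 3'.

5'-CCCCGGCGTGTGTGGCTGAACCTACCAAATCCTACGTGGATCGGTGCCTTACGACCAGCTTTC-3'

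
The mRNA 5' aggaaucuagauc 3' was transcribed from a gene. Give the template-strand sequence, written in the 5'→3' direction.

5'-GATCTAGATTCCT-3'

Replace U with T to get the coding DNA strand: AGGAATCTAGATC. The template strand is its reverse complement (complement TCCTTAGATCTAG, then reverse).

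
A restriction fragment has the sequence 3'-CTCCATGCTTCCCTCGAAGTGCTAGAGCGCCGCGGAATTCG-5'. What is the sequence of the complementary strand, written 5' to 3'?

5'-GAGGTACGAAGGGAGCTTCACGATCTCGCGGCGCCTTAAGC-3'

The strand is given 3'→5', so its complement runs 5'→3' in the same left-to-right order: pair each base A↔T, G↔C.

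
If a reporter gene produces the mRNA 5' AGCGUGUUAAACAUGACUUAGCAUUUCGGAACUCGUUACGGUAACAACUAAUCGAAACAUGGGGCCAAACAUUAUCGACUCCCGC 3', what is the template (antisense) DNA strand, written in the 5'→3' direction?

Replace U with T to get the coding DNA strand: AGCGTGTTAAACATGACTTAGCATTTCGGAACTCGTTACGGTAACAACTAATCGAAACATGGGGCCAAACATTATCGACTCCCGC. The template strand is its reverse complement (complement TCGCACAATTTGTACTGAATCGTAAAGCCTTGAGCAATGCCATTGTTGATTAGCTTTGTACCCCGGTTTGTAATAGCTGAGGGCG, then reverse).

5'-GCGGGAGTCGATAATGTTTGGCCCCATGTTTCGATTAGTTGTTACCGTAACGAGTTCCGAAATGCTAAGTCATGTTTAACACGCT-3'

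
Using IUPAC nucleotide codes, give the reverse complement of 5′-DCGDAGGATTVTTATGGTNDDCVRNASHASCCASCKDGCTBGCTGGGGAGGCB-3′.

5'-VGCCTCCCCAGCVAGCHMGSTGGSTDSTNYBGHHNACCATAABAATCCTHCGH-3'

Standard pairs A↔T, G↔C; ambiguity codes pair R↔Y, K↔M, S↔S, B↔V, D↔H, N↔N. Complement (HGCHTCCTAABAATACCANHHGBYNTSDTSGGTSGMHCGAVCGACCCCTCCGV), then reverse for 5'→3'.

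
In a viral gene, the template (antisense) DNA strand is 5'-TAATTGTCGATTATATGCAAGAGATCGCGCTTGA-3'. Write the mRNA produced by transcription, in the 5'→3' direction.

5'-UCAAGCGCGAUCUCUUGCAUAUAAUCGACAAUUA-3'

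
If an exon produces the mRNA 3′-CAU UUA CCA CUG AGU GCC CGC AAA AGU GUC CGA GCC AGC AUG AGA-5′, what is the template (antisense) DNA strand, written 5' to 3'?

5'-GTAAATGGTGACTCACGGGCGTTTTCACAGGCTCGGTCGTACTCT-3'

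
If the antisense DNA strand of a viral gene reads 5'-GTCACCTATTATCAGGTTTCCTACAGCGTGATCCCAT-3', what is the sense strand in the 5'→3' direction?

The coding strand is complementary and antiparallel to the template: take the complement (A↔T, G↔C) and reverse.

5'-ATGGGATCACGCTGTAGGAAACCTGATAATAGGTGAC-3'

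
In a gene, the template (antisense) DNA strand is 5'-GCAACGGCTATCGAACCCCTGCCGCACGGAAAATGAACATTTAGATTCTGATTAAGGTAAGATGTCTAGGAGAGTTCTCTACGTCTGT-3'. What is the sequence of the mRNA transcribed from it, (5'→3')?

RNA polymerase reads the template 3'→5' and synthesizes mRNA 5'→3' by base-pairing (A→U, T→A, G↔C). The complement of the template is CGTTGCCGATAGCTTGGGGACGGCGTGCCTTTTACTTGTAAATCTAAGACTAATTCCATTCTACAGATCCTCTCAAGAGATGCAGACA; antiparallel, so 5'→3' the coding strand is ACAGACGTAGAGAACTCTCCTAGACATCTTACCTTAATCAGAATCTAAATGTTCATTTTCCGTGCGGCAGGGGTTCGATAGCCGTTGC. Replace T with U for the mRNA.

5′-ACAGACGUAGAGAACUCUCCUAGACAUCUUACCUUAAUCAGAAUCUAAAUGUUCAUUUUCCGUGCGGCAGGGGUUCGAUAGCCGUUGC-3′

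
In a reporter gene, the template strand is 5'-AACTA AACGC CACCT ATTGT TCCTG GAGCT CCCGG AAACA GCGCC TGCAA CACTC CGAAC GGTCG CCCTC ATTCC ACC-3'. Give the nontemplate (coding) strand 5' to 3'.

5′-GGTGGAATGAGGGCGACCGTTCGGAGTGTTGCAGGCGCTGTTTCCGGGAGCTCCAGGAACAATAGGTGGCGTTTAGTT-3′

The coding strand is complementary and antiparallel to the template: take the complement (A↔T, G↔C) and reverse.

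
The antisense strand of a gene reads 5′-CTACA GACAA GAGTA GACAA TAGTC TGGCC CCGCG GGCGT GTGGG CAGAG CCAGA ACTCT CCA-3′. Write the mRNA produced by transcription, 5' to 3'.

RNA polymerase reads the template 3'→5' and synthesizes mRNA 5'→3' by base-pairing (A→U, T→A, G↔C). The complement of the template is GATGTCTGTTCTCATCTGTTATCAGACCGGGGCGCCCGCACACCCGTCTCGGTCTTGAGAGGT; antiparallel, so 5'→3' the coding strand is TGGAGAGTTCTGGCTCTGCCCACACGCCCGCGGGGCCAGACTATTGTCTACTCTTGTCTGTAG. Replace T with U for the mRNA.

5'-UGGAGAGUUCUGGCUCUGCCCACACGCCCGCGGGGCCAGACUAUUGUCUACUCUUGUCUGUAG-3'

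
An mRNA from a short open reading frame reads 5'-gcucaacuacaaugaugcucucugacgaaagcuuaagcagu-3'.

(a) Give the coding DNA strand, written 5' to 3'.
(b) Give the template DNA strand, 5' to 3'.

(a) The coding strand matches the mRNA with U→T.
(b) The template strand is the reverse complement of the coding strand.

(a) 5'-GCTCAACTACAATGATGCTCTCTGACGAAAGCTTAAGCAGT-3'
(b) 5′-ACTGCTTAAGCTTTCGTCAGAGAGCATCATTGTAGTTGAGC-3′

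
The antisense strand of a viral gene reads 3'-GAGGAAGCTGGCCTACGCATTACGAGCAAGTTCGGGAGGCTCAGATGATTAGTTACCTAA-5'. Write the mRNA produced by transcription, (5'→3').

5′-CUCCUUCGACCGGAUGCGUAAUGCUCGUUCAAGCCCUCCGAGUCUACUAAUCAAUGGAUU-3′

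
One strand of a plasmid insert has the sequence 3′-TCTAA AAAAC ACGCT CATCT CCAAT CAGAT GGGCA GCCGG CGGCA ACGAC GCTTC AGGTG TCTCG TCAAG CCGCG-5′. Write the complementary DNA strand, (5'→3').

The strand is given 3'→5', so its complement runs 5'→3' in the same left-to-right order: pair each base A↔T, G↔C.

5′-AGATTTTTTGTGCGAGTAGAGGTTAGTCTACCCGTCGGCCGCCGTTGCTGCGAAGTCCACAGAGCAGTTCGGCGC-3′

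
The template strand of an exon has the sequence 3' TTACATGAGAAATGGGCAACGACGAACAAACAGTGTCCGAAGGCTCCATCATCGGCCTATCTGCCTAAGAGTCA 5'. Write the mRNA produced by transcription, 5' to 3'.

5'-AAUGUACUCUUUACCCGUUGCUGCUUGUUUGUCACAGGCUUCCGAGGUAGUAGCCGGAUAGACGGAUUCUCAGU-3'

Reading the template 3'→5' as shown, RNA polymerase pairs each base (A→U, T→A, G↔C) to build mRNA 5'→3' directly.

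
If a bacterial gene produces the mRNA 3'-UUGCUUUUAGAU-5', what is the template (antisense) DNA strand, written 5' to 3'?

Written 5'→3' the mRNA is UAGAUUUUCGUU, so the coding DNA strand is TAGATTTTCGTT. The template is its reverse complement.

5'-AACGAAAATCTA-3'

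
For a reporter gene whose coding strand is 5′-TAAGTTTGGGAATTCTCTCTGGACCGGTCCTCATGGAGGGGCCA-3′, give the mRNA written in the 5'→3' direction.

5'-UAAGUUUGGGAAUUCUCUCUGGACCGGUCCUCAUGGAGGGGCCA-3'

The mRNA is synthesized from the template strand, so it matches the coding strand with T replaced by U.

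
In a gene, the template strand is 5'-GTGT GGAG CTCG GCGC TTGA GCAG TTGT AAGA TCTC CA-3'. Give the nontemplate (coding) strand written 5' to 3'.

The coding strand is complementary and antiparallel to the template: take the complement (A↔T, G↔C) and reverse.

5'-TGGAGATCTTACAACTGCTCAAGCGCCGAGCTCCACAC-3'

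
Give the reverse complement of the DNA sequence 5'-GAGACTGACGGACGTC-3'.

Reading the sequence 3'→5' and pairing each base (A↔T, G↔C) gives the reverse complement directly.

5'-GACGTCCGTCAGTCTC-3'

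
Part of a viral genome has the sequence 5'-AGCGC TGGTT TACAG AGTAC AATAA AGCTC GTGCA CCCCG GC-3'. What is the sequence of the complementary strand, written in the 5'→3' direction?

5′-GCCGGGGTGCACGAGCTTTATTGTACTCTGTAAACCAGCGCT-3′

The complement of AGCGCTGGTTTACAGAGTACAATAAAGCTCGTGCACCCCGGC is TCGCGACCAAATGTCTCATGTTATTTCGAGCACGTGGGGCCG (A↔T, G↔C). DNA strands are antiparallel, so the complementary strand runs 3'→5'; reversing gives the 5'→3' form.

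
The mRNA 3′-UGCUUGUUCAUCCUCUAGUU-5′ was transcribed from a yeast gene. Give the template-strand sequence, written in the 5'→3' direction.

Written 5'→3' the mRNA is UUGAUCUCCUACUUGUUCGU, so the coding DNA strand is TTGATCTCCTACTTGTTCGT. The template is its reverse complement.

5'-ACGAACAAGTAGGAGATCAA-3'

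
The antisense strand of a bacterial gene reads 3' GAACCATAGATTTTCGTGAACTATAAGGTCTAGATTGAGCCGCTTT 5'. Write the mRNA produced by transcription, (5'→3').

5'-CUUGGUAUCUAAAAGCACUUGAUAUUCCAGAUCUAACUCGGCGAAA-3'

Reading the template 3'→5' as shown, RNA polymerase pairs each base (A→U, T→A, G↔C) to build mRNA 5'→3' directly.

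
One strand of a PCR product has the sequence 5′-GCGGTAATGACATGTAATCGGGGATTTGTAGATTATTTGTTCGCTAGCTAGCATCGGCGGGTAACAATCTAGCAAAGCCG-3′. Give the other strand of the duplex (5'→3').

5'-CGGCTTTGCTAGATTGTTACCCGCCGATGCTAGCTAGCGAACAAATAATCTACAAATCCCCGATTACATGTCATTACCGC-3'

Pairing A↔T and G↔C gives CGCCATTACTGTACATTAGCCCCTAAACATCTAATAAACAAGCGATCGATCGTAGCCGCCCATTGTTAGATCGTTTCGGC, running 3'→5'. Reverse for the 5'→3' convention.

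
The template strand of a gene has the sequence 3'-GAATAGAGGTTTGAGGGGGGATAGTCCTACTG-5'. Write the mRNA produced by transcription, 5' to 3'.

5′-CUUAUCUCCAAACUCCCCCCUAUCAGGAUGAC-3′

Reading the template 3'→5' as shown, RNA polymerase pairs each base (A→U, T→A, G↔C) to build mRNA 5'→3' directly.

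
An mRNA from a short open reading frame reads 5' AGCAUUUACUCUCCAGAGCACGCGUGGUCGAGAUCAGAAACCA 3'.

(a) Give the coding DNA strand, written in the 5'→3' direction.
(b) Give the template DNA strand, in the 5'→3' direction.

(a) 5'-AGCATTTACTCTCCAGAGCACGCGTGGTCGAGATCAGAAACCA-3'
(b) 5'-TGGTTTCTGATCTCGACCACGCGTGCTCTGGAGAGTAAATGCT-3'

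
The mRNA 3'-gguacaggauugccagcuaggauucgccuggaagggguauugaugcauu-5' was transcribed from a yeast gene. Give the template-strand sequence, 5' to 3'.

Written 5'→3' the mRNA is UUACGUAGUUAUGGGGAAGGUCCGCUUAGGAUCGACCGUUAGGACAUGG, so the coding DNA strand is TTACGTAGTTATGGGGAAGGTCCGCTTAGGATCGACCGTTAGGACATGG. The template is its reverse complement.

5'-CCATGTCCTAACGGTCGATCCTAAGCGGACCTTCCCCATAACTACGTAA-3'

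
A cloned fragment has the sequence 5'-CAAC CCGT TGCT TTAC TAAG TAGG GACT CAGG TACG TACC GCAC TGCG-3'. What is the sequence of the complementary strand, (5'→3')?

Pairing A↔T and G↔C gives GTTGGGCAACGAAATGATTCATCCCTGAGTCCATGCATGGCGTGACGC, running 3'→5'. Reverse for the 5'→3' convention.

5'-CGCAGTGCGGTACGTACCTGAGTCCCTACTTAGTAAAGCAACGGGTTG-3'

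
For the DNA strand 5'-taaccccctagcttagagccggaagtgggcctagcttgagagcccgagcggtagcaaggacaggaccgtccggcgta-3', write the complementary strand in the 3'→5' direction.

Base-pairing A↔T, G↔C gives the complement. The complementary strand is antiparallel, so paired with a 5'→3' strand it runs 3'→5'.

3'-ATTGGGGGATCGAATCTCGGCCTTCACCCGGATCGAACTCTCGGGCTCGCCATCGTTCCTGTCCTGGCAGGCCGCAT-5'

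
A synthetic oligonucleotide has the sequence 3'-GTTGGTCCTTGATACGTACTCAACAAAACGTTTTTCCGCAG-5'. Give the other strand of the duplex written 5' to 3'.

The strand is given 3'→5', so its complement runs 5'→3' in the same left-to-right order: pair each base A↔T, G↔C.

5'-CAACCAGGAACTATGCATGAGTTGTTTTGCAAAAAGGCGTC-3'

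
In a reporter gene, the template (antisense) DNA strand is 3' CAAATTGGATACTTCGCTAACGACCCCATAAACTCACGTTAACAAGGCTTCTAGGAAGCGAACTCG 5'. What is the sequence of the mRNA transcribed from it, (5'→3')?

5'-GUUUAACCUAUGAAGCGAUUGCUGGGGUAUUUGAGUGCAAUUGUUCCGAAGAUCCUUCGCUUGAGC-3'

Reading the template 3'→5' as shown, RNA polymerase pairs each base (A→U, T→A, G↔C) to build mRNA 5'→3' directly.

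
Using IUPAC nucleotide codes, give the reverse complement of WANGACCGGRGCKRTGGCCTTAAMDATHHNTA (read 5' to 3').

5′-TANDDATHKTTAAGGCCAYMGCYCCGGTCNTW-3′

Standard pairs A↔T, G↔C; ambiguity codes pair R↔Y, M↔K, W↔W, D↔H, N↔N. Complement (WTNCTGGCCYCGMYACCGGAATTKHTADDNAT), then reverse for 5'→3'.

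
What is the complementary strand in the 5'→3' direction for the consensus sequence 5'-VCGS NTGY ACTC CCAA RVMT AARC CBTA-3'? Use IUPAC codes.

Standard pairs A↔T, G↔C; ambiguity codes pair R↔Y, M↔K, S↔S, B↔V, N↔N. Complement (BGCSNACRTGAGGGTTYBKATTYGGVAT), then reverse for 5'→3'.

5'-TAVGGYTTAKBYTTGGGAGTRCANSCGB-3'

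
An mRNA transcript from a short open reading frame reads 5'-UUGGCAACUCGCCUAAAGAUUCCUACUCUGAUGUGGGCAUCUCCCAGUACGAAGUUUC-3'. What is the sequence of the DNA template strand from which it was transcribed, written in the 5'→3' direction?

Replace U with T to get the coding DNA strand: TTGGCAACTCGCCTAAAGATTCCTACTCTGATGTGGGCATCTCCCAGTACGAAGTTTC. The template strand is its reverse complement (complement AACCGTTGAGCGGATTTCTAAGGATGAGACTACACCCGTAGAGGGTCATGCTTCAAAG, then reverse).

5'-GAAACTTCGTACTGGGAGATGCCCACATCAGAGTAGGAATCTTTAGGCGAGTTGCCAA-3'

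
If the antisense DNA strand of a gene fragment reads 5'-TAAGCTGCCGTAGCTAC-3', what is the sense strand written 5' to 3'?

The coding strand is complementary and antiparallel to the template: take the complement (A↔T, G↔C) and reverse.

5'-GTAGCTACGGCAGCTTA-3'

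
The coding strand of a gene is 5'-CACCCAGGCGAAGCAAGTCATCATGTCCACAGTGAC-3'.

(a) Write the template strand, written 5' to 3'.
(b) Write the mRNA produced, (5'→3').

(a) 5'-GTCACTGTGGACATGATGACTTGCTTCGCCTGGGTG-3'
(b) 5'-CACCCAGGCGAAGCAAGUCAUCAUGUCCACAGUGAC-3'

(a) The template strand is the reverse complement of the coding strand: complement GTGGGTCCGCTTCGTTCAGTAGTACAGGTGTCACTG, then reverse.
(b) mRNA matches the coding strand with T→U.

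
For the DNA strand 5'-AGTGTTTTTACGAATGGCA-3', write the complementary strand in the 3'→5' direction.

3'-TCACAAAAATGCTTACCGT-5'

Base-pairing A↔T, G↔C gives the complement. The complementary strand is antiparallel, so paired with a 5'→3' strand it runs 3'→5'.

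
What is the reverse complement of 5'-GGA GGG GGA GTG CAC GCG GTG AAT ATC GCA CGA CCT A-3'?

5'-TAGGTCGTGCGATATTCACCGCGTGCACTCCCCCTCC-3'

Complement each base (A↔T, G↔C): CCTCCCCCTCACGTGCGCCACTTATAGCGTGCTGGAT. Then reverse.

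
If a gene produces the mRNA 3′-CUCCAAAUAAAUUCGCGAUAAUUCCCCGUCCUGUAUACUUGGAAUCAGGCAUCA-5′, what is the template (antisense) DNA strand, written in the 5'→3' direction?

Written 5'→3' the mRNA is ACUACGGACUAAGGUUCAUAUGUCCUGCCCCUUAAUAGCGCUUAAAUAAACCUC, so the coding DNA strand is ACTACGGACTAAGGTTCATATGTCCTGCCCCTTAATAGCGCTTAAATAAACCTC. The template is its reverse complement.

5'-GAGGTTTATTTAAGCGCTATTAAGGGGCAGGACATATGAACCTTAGTCCGTAGT-3'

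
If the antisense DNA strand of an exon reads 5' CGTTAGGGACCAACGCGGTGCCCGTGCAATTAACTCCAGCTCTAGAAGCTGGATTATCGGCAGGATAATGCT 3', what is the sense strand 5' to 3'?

5′-AGCATTATCCTGCCGATAATCCAGCTTCTAGAGCTGGAGTTAATTGCACGGGCACCGCGTTGGTCCCTAACG-3′

The coding strand is complementary and antiparallel to the template: take the complement (A↔T, G↔C) and reverse.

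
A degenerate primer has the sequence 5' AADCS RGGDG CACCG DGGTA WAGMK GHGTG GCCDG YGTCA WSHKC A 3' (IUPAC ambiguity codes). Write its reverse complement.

Standard pairs A↔T, G↔C; ambiguity codes pair R↔Y, M↔K, W↔W, S↔S, D↔H. Complement (TTHGSYCCHCGTGGCHCCATWTCKMCDCACCGGHCRCAGTWSDMGT), then reverse for 5'→3'.

5'-TGMDSWTGACRCHGGCCACDCMKCTWTACCHCGGTGCHCCYSGHTT-3'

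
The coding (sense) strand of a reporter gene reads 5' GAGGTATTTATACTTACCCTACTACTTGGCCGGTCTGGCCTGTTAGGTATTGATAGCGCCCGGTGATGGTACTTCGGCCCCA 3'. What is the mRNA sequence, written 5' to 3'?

5'-GAGGUAUUUAUACUUACCCUACUACUUGGCCGGUCUGGCCUGUUAGGUAUUGAUAGCGCCCGGUGAUGGUACUUCGGCCCCA-3'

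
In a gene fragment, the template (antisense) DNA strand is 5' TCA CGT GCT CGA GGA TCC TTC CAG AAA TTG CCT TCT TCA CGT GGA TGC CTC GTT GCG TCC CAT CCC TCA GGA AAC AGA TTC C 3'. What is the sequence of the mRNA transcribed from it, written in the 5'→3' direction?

The mRNA has the sequence of the coding strand (reverse complement of the template) with T→U. Reverse complement of TCACGTGCTCGAGGATCCTTCCAGAAATTGCCTTCTTCACGTGGATGCCTCGTTGCGTCCCATCCCTCAGGAAACAGATTCC is GGAATCTGTTTCCTGAGGGATGGGACGCAACGAGGCATCCACGTGAAGAAGGCAATTTCTGGAAGGATCCTCGAGCACGTGA; then T→U.

5′-GGAAUCUGUUUCCUGAGGGAUGGGACGCAACGAGGCAUCCACGUGAAGAAGGCAAUUUCUGGAAGGAUCCUCGAGCACGUGA-3′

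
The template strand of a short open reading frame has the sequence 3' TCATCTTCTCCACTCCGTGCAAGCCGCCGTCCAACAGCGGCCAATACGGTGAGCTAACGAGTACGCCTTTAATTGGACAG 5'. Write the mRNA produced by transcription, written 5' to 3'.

Reading the template 3'→5' as shown, RNA polymerase pairs each base (A→U, T→A, G↔C) to build mRNA 5'→3' directly.

5'-AGUAGAAGAGGUGAGGCACGUUCGGCGGCAGGUUGUCGCCGGUUAUGCCACUCGAUUGCUCAUGCGGAAAUUAACCUGUC-3'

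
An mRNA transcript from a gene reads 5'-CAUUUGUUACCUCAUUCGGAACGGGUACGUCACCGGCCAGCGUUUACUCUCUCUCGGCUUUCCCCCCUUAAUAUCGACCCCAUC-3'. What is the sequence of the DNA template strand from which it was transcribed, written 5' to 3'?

5'-GATGGGGTCGATATTAAGGGGGGAAAGCCGAGAGAGAGTAAACGCTGGCCGGTGACGTACCCGTTCCGAATGAGGTAACAAATG-3'

Replace U with T to get the coding DNA strand: CATTTGTTACCTCATTCGGAACGGGTACGTCACCGGCCAGCGTTTACTCTCTCTCGGCTTTCCCCCCTTAATATCGACCCCATC. The template strand is its reverse complement (complement GTAAACAATGGAGTAAGCCTTGCCCATGCAGTGGCCGGTCGCAAATGAGAGAGAGCCGAAAGGGGGGAATTATAGCTGGGGTAG, then reverse).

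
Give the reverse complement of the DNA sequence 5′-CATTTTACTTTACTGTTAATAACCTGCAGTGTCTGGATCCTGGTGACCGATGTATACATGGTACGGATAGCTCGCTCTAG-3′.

5'-CTAGAGCGAGCTATCCGTACCATGTATACATCGGTCACCAGGATCCAGACACTGCAGGTTATTAACAGTAAAGTAAAATG-3'

Reading the sequence 3'→5' and pairing each base (A↔T, G↔C) gives the reverse complement directly.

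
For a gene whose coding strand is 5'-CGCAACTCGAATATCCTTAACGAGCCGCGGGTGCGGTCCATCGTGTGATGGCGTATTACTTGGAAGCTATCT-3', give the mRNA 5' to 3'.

5′-CGCAACUCGAAUAUCCUUAACGAGCCGCGGGUGCGGUCCAUCGUGUGAUGGCGUAUUACUUGGAAGCUAUCU-3′

mRNA has the coding-strand sequence with U in place of T.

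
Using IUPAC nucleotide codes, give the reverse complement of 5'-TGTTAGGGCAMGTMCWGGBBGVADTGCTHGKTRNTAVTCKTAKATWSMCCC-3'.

Standard pairs A↔T, G↔C; ambiguity codes pair R↔Y, M↔K, W↔W, S↔S, B↔V, D↔H, N↔N. Complement (ACAATCCCGTKCAKGWCCVVCBTHACGADCMAYNATBAGMATMTAWSKGGG), then reverse for 5'→3'.

5'-GGGKSWATMTAMGABTANYAMCDAGCAHTBCVVCCWGKACKTGCCCTAACA-3'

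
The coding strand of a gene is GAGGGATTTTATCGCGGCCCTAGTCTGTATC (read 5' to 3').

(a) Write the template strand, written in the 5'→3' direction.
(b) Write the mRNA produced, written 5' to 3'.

(a) 5'-GATACAGACTAGGGCCGCGATAAAATCCCTC-3'
(b) 5'-GAGGGAUUUUAUCGCGGCCCUAGUCUGUAUC-3'

(a) The template strand is the reverse complement of the coding strand: complement CTCCCTAAAATAGCGCCGGGATCAGACATAG, then reverse.
(b) mRNA matches the coding strand with T→U.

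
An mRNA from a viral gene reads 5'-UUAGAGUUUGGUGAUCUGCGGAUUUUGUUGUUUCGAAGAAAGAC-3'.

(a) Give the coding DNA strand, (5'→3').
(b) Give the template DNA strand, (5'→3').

(a) 5'-TTAGAGTTTGGTGATCTGCGGATTTTGTTGTTTCGAAGAAAGAC-3'
(b) 5′-GTCTTTCTTCGAAACAACAAAATCCGCAGATCACCAAACTCTAA-3′

(a) The coding strand matches the mRNA with U→T.
(b) The template strand is the reverse complement of the coding strand.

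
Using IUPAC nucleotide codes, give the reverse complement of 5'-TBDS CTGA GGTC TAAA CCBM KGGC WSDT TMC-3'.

5'-GKAAHSWGCCMKVGGTTTAGACCTCAGSHVA-3'

Standard pairs A↔T, G↔C; ambiguity codes pair M↔K, W↔W, S↔S, B↔V, D↔H. Complement (AVHSGACTCCAGATTTGGVKMCCGWSHAAKG), then reverse for 5'→3'.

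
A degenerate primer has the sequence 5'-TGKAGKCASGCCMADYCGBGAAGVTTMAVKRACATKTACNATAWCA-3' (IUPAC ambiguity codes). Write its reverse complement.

Standard pairs A↔T, G↔C; ambiguity codes pair R↔Y, M↔K, W↔W, S↔S, B↔V, D↔H, N↔N. Complement (ACMTCMGTSCGGKTHRGCVCTTCBAAKTBMYTGTAMATGNTATWGT), then reverse for 5'→3'.

5′-TGWTATNGTAMATGTYMBTKAABCTTCVCGRHTKGGCSTGMCTMCA-3′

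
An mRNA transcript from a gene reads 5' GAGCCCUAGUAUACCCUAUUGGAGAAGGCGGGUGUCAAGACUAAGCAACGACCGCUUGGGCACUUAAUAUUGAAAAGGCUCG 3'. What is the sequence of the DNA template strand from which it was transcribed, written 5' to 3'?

Replace U with T to get the coding DNA strand: GAGCCCTAGTATACCCTATTGGAGAAGGCGGGTGTCAAGACTAAGCAACGACCGCTTGGGCACTTAATATTGAAAAGGCTCG. The template strand is its reverse complement (complement CTCGGGATCATATGGGATAACCTCTTCCGCCCACAGTTCTGATTCGTTGCTGGCGAACCCGTGAATTATAACTTTTCCGAGC, then reverse).

5'-CGAGCCTTTTCAATATTAAGTGCCCAAGCGGTCGTTGCTTAGTCTTGACACCCGCCTTCTCCAATAGGGTATACTAGGGCTC-3'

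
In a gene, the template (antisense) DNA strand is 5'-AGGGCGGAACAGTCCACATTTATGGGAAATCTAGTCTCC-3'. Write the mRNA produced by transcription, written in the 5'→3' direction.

5'-GGAGACUAGAUUUCCCAUAAAUGUGGACUGUUCCGCCCU-3'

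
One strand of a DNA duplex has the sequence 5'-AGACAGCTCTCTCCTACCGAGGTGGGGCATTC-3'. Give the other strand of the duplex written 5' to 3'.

5′-GAATGCCCCACCTCGGTAGGAGAGAGCTGTCT-3′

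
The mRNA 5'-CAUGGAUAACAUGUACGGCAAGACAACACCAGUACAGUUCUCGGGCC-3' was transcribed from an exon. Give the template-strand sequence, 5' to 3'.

Replace U with T to get the coding DNA strand: CATGGATAACATGTACGGCAAGACAACACCAGTACAGTTCTCGGGCC. The template strand is its reverse complement (complement GTACCTATTGTACATGCCGTTCTGTTGTGGTCATGTCAAGAGCCCGG, then reverse).

5'-GGCCCGAGAACTGTACTGGTGTTGTCTTGCCGTACATGTTATCCATG-3'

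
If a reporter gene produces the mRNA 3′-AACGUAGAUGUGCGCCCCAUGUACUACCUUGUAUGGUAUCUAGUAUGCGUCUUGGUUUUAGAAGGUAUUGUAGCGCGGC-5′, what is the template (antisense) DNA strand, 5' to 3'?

5'-TTGCATCTACACGCGGGGTACATGATGGAACATACCATAGATCATACGCAGAACCAAAATCTTCCATAACATCGCGCCG-3'

Written 5'→3' the mRNA is CGGCGCGAUGUUAUGGAAGAUUUUGGUUCUGCGUAUGAUCUAUGGUAUGUUCCAUCAUGUACCCCGCGUGUAGAUGCAA, so the coding DNA strand is CGGCGCGATGTTATGGAAGATTTTGGTTCTGCGTATGATCTATGGTATGTTCCATCATGTACCCCGCGTGTAGATGCAA. The template is its reverse complement.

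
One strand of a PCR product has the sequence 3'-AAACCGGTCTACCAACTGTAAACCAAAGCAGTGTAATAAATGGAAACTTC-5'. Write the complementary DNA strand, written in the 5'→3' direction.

5'-TTTGGCCAGATGGTTGACATTTGGTTTCGTCACATTATTTACCTTTGAAG-3'

The strand is given 3'→5', so its complement runs 5'→3' in the same left-to-right order: pair each base A↔T, G↔C.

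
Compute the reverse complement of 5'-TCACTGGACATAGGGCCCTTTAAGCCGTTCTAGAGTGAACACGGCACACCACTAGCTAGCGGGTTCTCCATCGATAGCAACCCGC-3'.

Reading the sequence 3'→5' and pairing each base (A↔T, G↔C) gives the reverse complement directly.

5′-GCGGGTTGCTATCGATGGAGAACCCGCTAGCTAGTGGTGTGCCGTGTTCACTCTAGAACGGCTTAAAGGGCCCTATGTCCAGTGA-3′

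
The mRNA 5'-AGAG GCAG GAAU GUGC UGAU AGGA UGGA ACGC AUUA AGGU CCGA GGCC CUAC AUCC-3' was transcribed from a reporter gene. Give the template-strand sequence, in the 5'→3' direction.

5′-GGATGTAGGGCCTCGGACCTTAATGCGTTCCATCCTATCAGCACATTCCTGCCTCT-3′

Replace U with T to get the coding DNA strand: AGAGGCAGGAATGTGCTGATAGGATGGAACGCATTAAGGTCCGAGGCCCTACATCC. The template strand is its reverse complement (complement TCTCCGTCCTTACACGACTATCCTACCTTGCGTAATTCCAGGCTCCGGGATGTAGG, then reverse).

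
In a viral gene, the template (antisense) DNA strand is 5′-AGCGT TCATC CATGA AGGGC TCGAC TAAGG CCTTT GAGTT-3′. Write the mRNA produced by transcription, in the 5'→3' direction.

5'-AACUCAAAGGCCUUAGUCGAGCCCUUCAUGGAUGAACGCU-3'

The mRNA has the sequence of the coding strand (reverse complement of the template) with T→U. Reverse complement of AGCGTTCATCCATGAAGGGCTCGACTAAGGCCTTTGAGTT is AACTCAAAGGCCTTAGTCGAGCCCTTCATGGATGAACGCT; then T→U.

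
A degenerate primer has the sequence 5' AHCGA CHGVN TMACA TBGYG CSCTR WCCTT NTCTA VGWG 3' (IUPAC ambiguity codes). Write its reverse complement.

5′-CWCBTAGANAAGGWYAGSGCRCVATGTKANBCDGTCGDT-3′

Standard pairs A↔T, G↔C; ambiguity codes pair R↔Y, M↔K, W↔W, S↔S, B↔V, H↔D, N↔N. Complement (TDGCTGDCBNAKTGTAVCRCGSGAYWGGAANAGATBCWC), then reverse for 5'→3'.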